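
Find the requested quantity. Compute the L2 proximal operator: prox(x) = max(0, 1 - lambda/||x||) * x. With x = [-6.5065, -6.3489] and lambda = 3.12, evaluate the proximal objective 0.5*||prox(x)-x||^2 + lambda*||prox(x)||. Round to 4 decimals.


Step 1: Compute ||x||.
||x|| = 9.0908
Step 2: Compute scaling factor.
scale = max(0, 1 - 3.12/9.0908) = 0.6568
Step 3: prox(x) = [-4.2734, -4.1699]
||prox(x)|| = 5.9708
Step 4: Proximal objective.
0.5*||prox-x||^2 = 4.8672
lambda*||prox|| = 18.6289
Total = 23.4962


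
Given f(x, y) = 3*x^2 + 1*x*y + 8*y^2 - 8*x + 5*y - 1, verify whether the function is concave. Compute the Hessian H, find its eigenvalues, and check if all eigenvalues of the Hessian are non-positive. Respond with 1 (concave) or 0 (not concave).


The Hessian of f(x,y) = 3*x^2 + 1*x*y + 8*y^2 - 8*x + 5*y - 1 is:
H = [[6, 1], [1, 16]]
Trace = 6 + 16 = 22
Determinant = 6*16 - (1)^2 = 95
Discriminant = (22)^2 - 4*95 = 104.0
Eigenvalues: lambda_1 = 5.901, lambda_2 = 16.099
The function is not concave.

0


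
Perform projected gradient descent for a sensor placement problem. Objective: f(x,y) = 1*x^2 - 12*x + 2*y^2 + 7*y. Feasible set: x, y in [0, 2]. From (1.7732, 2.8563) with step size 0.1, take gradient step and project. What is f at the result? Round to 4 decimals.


Step 1: Compute gradient at (1.7732, 2.8563).
grad_x = 2*1*1.7732 - 12 = -8.4536
grad_y = 2*2*2.8563 + 7 = 18.4252
Step 2: Gradient step.
x_raw = 1.7732 - 0.1*-8.4536 = 2.6186
y_raw = 2.8563 - 0.1*18.4252 = 1.0138
Step 3: Project onto [0, 2].
x_proj = clip(2.6186) = 2.0
y_proj = clip(1.0138) = 1.0138
Step 4: Evaluate f.
f(2.0, 1.0138) = -10.848


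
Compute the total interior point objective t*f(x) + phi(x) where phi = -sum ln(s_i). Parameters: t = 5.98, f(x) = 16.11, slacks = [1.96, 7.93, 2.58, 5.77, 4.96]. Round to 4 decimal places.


Step 1: Compute log-barrier.
ln values: [0.6729, 2.0707, 0.9478, 1.7527, 1.6014]
phi = -(0.6729 + 2.0707 + 0.9478 + 1.7527 + 1.6014) = -7.0455
Step 2: Compute augmented objective.
t*f(x) = 5.98*16.11 = 96.3378
Total = 96.3378 - 7.0455 = 89.2923


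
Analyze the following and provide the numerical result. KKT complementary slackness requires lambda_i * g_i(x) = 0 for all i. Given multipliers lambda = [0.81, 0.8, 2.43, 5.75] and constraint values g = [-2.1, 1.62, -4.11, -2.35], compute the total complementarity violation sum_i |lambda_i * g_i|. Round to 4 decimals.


KKT complementary slackness check:
lambda_1 * g_1 = 0.81 * -2.1 = -1.701
lambda_2 * g_2 = 0.8 * 1.62 = 1.296
lambda_3 * g_3 = 2.43 * -4.11 = -9.9873
lambda_4 * g_4 = 5.75 * -2.35 = -13.5125
Total violation = 1.701 + 1.296 + 9.9873 + 13.5125 = 26.4968


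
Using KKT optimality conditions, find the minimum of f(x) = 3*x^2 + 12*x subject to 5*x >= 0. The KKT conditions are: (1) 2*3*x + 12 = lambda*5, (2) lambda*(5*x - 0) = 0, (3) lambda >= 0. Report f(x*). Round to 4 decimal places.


Step 1: Try lambda = 0 (constraint inactive).
x_unc = -12/(2*3) = -2.0
Check: 5*-2.0 = -10.0 < 0 -- violated!
Step 2: Constraint must be active: 5*x = 0
x* = 0/5 = 0.0
lambda = (2*3*0.0 + 12)/5 = 2.4
Step 3: Compute optimal value.
f(x*) = 3*0.0^2 + 12*0.0 = 0.0


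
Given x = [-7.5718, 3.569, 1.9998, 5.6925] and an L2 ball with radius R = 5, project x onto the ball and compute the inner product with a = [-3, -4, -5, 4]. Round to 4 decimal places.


Step 1: Compute ||x|| (intermediates to 6 decimals).
||x|| = sqrt((-7.5718)^2 + 3.569^2 + 1.9998^2 + 5.6925^2) = 10.318608
Step 2: Project.
Since ||x|| > R, scale = R/||x|| = 5/10.318608 = 0.484561, proj(x) = scale * x
proj(x) = [-3.668999, 1.729398, 0.969025, 2.758363]
Step 3: Dot product.
a^T * proj(x) = -3*(-3.668999) - 4*1.729398 - 5*0.969025 + 4*2.758363 = 10.2777


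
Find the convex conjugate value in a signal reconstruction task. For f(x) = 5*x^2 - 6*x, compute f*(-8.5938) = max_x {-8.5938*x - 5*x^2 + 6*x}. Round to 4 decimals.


f*(y) = sup_x {y*x - a*x^2 - b*x} = sup_x {(y-b)*x - a*x^2}
FOC: (y - b) - 2a*x = 0 => x* = (y - b)/(2a)
x* = (-8.5938 + 6)/(2*5) = -0.2594
f*(-8.5938) = (y-b)^2/(4a) = (-8.5938 + 6)^2/(4*5)
= 6.7278/20 = 0.3364


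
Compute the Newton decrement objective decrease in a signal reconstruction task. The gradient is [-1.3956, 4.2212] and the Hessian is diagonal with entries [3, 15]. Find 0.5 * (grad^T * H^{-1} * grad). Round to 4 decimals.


Step 1: H is diagonal, so H^(-1) * g = [-0.4652, 0.2814].
Step 2: g^T H^(-1) g = sum_i g_i^2 / H_ii
  = (-1.3956)^2/3 + (4.2212)^2/15
  = 0.6492 + 1.1879 = 1.8371
Step 3: Objective decrease = 0.5 * g^T H^(-1) g = 0.9186


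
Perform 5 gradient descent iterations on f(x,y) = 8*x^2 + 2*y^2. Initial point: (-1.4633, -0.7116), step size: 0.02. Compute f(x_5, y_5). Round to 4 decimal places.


Gradient descent on f(x,y) = 8*x^2 + 2*y^2.
Starting point: (-1.4633, -0.7116), alpha = 0.02
Step 1: grad_x = 2*8*-1.4633 = -23.4128, grad_y = 2*2*-0.7116 = -2.8464
  x_1 = -1.4633 - 0.02*-23.4128 = -0.995
  y_1 = -0.7116 - 0.02*-2.8464 = -0.6547
Step 2: grad_x = 2*8*-0.995 = -15.9207, grad_y = 2*2*-0.6547 = -2.6187
  x_2 = -0.995 - 0.02*-15.9207 = -0.6766
  y_2 = -0.6547 - 0.02*-2.6187 = -0.6023
Step 3: grad_x = 2*8*-0.6766 = -10.8261, grad_y = 2*2*-0.6023 = -2.4092
  x_3 = -0.6766 - 0.02*-10.8261 = -0.4601
  y_3 = -0.6023 - 0.02*-2.4092 = -0.5541
Step 4: grad_x = 2*8*-0.4601 = -7.3617, grad_y = 2*2*-0.5541 = -2.2165
  x_4 = -0.4601 - 0.02*-7.3617 = -0.3129
  y_4 = -0.5541 - 0.02*-2.2165 = -0.5098
Step 5: grad_x = 2*8*-0.3129 = -5.006, grad_y = 2*2*-0.5098 = -2.0391
  x_5 = -0.3129 - 0.02*-5.006 = -0.2128
  y_5 = -0.5098 - 0.02*-2.0391 = -0.469
f(-0.2128, -0.469) = 8*(-0.2128)^2 + 2*(-0.469)^2 = 0.802


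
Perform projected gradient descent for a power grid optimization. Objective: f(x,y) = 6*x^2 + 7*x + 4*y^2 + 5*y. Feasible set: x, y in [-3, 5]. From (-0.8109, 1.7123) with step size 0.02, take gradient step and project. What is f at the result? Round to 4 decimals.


Step 1: Compute gradient at (-0.8109, 1.7123).
grad_x = 2*6*-0.8109 + 7 = -2.7308
grad_y = 2*4*1.7123 + 5 = 18.6984
Step 2: Gradient step.
x_raw = -0.8109 - 0.02*-2.7308 = -0.7563
y_raw = 1.7123 - 0.02*18.6984 = 1.3383
Step 3: Project onto [-3, 5].
x_proj = clip(-0.7563) = -0.7563
y_proj = clip(1.3383) = 1.3383
Step 4: Evaluate f.
f(-0.7563, 1.3383) = 11.994


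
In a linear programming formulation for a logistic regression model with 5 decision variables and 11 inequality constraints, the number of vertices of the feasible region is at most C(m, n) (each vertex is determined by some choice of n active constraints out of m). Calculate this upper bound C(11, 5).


Each vertex corresponds to some choice of n active constraints out of m, so the number of vertices is at most C(m, n) = m! / (n!(m-n)!).
m = 11, n = 5
Numerator: 11 * 10 * 9 * 8 * 7
Denominator: 5! = 120
C(11, 5) = 462


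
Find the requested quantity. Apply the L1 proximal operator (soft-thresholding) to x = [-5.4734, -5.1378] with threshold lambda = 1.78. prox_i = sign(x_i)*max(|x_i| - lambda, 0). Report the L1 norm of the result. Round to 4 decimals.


Soft-thresholding with lambda = 1.78:
prox(-5.4734) = sign(-5.4734)*max(|-5.4734| - 1.78, 0) = -3.6934
prox(-5.1378) = sign(-5.1378)*max(|-5.1378| - 1.78, 0) = -3.3578
prox(x) = [-3.6934, -3.3578]
||prox(x)||_1 = 3.6934 + 3.3578 = 7.0512


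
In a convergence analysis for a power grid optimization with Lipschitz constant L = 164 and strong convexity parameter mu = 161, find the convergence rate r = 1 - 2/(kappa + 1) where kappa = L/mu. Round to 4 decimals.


Step 1: Compute the condition number.
kappa = L/mu = 164/161 = 1.0186
Step 2: Compute the convergence rate.
r = 1 - 2/(kappa + 1) = 1 - 2*mu/(L + mu) = (L - mu)/(L + mu) = 3/325 = 0.0092


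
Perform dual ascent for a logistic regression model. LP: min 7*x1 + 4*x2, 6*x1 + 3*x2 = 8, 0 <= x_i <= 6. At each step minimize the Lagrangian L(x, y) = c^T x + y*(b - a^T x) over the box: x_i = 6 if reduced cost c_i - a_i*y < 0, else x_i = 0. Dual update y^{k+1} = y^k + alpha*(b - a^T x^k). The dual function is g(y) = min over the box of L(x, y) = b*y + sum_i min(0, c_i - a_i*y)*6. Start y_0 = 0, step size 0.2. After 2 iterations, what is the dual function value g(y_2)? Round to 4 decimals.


Dual ascent for LP: min 7*x1 + 4*x2, 6*x1 + 3*x2 = 8, 0 <= x_i <= 6
Step 1: y^k = 0.0, reduced costs: (7.0, 4.0)
  x^k = (0.0, 0.0), subgradient = b - a^T x = 8.0
  y^{k+1} = 0.0 + 0.2*8.0 = 1.6
Step 2: y^k = 1.6, reduced costs: (-2.6, -0.8)
  x^k = (6.0, 6.0), subgradient = b - a^T x = -46.0
  y^{k+1} = 1.6 + 0.2*-46.0 = -7.6
Dual objective at y_2 = -7.6: reduced costs (52.6, 26.8), box minimizer x = (0.0, 0.0)
g(y_2) = b*y + (c1 - a1*y)*x1 + (c2 - a2*y)*x2 = 8*(-7.6) + 52.6*0.0 + 26.8*0.0 = -60.8 + 0.0 + 0.0 = -60.8


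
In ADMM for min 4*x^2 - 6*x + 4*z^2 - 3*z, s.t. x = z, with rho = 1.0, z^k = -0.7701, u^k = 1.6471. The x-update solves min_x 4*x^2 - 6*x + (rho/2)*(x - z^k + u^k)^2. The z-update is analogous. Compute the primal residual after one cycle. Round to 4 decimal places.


ADMM iteration with rho = 1.0, z^k = -0.7701, u^k = 1.6471
Step 1: x-update.
Minimize 4*x^2 - 6*x + (1.0/2)*(x + 0.7701 + 1.6471)^2
FOC: (2*4 + 1.0)*x = 6 + 1.0*(-0.7701 - 1.6471)
x^{k+1} = 0.3981
Step 2: z-update.
Minimize 4*z^2 - 3*z + (1.0/2)*(0.3981 - z + 1.6471)^2
FOC: (2*4 + 1.0)*z = 3 + 1.0*(0.3981 + 1.6471)
z^{k+1} = 0.5606
Step 3: u-update.
u^{k+1} = 1.6471 + 0.3981 - 0.5606 = 1.4846
Step 4: Primal residual = |0.3981 - 0.5606| = 0.1625


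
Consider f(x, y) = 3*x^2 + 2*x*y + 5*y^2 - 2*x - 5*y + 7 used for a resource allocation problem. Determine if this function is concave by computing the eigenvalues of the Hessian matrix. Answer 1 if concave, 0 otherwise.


The Hessian of f(x,y) = 3*x^2 + 2*x*y + 5*y^2 - 2*x - 5*y + 7 is:
H = [[6, 2], [2, 10]]
Trace = 6 + 10 = 16
Determinant = 6*10 - (2)^2 = 56
Discriminant = (16)^2 - 4*56 = 32.0
Eigenvalues: lambda_1 = 5.1716, lambda_2 = 10.8284
The function is not concave.

0


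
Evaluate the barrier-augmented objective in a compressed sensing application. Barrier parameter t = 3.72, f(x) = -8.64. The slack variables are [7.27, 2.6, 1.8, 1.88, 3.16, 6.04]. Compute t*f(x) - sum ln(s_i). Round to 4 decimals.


Step 1: Compute log-barrier.
ln values: [1.9838, 0.9555, 0.5878, 0.6313, 1.1506, 1.7984]
phi = -(1.9838 + 0.9555 + 0.5878 + 0.6313 + 1.1506 + 1.7984) = -7.1073
Step 2: Compute augmented objective.
t*f(x) = 3.72*-8.64 = -32.1408
Total = -32.1408 - 7.1073 = -39.2481


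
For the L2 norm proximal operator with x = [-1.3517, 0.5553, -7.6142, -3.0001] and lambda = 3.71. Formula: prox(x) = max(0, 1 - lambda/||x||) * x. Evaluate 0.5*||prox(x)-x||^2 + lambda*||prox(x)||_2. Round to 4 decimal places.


Step 1: Compute ||x||.
||x|| = 8.3134
Step 2: Compute scaling factor.
scale = max(0, 1 - 3.71/8.3134) = 0.5537
Step 3: prox(x) = [-0.7485, 0.3075, -4.2162, -1.6612]
||prox(x)|| = 4.6034
Step 4: Proximal objective.
0.5*||prox-x||^2 = 6.8821
lambda*||prox|| = 17.0786
Total = 23.9605


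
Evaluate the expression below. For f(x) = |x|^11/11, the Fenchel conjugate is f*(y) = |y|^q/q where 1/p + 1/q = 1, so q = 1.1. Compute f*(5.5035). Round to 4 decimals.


The conjugate exponent q satisfies 1/p + 1/q = 1.
p = 11, so q = 11/(11 - 1) = 1.1
|y|^q = 5.5035^1.1 = 6.5268
f*(5.5035) = 6.5268 / 1.1 = 5.9335


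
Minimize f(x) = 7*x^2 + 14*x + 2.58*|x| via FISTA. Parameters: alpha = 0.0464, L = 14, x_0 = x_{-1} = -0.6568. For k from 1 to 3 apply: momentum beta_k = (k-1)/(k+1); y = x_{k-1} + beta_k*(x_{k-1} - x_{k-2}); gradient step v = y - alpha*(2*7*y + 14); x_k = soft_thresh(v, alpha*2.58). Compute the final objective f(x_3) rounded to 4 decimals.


FISTA on f(x) = 7*x^2 + 14*x + 2.58*|x|
L = 14, alpha = 0.0464
Iteration 1: beta = 0.0, y = -0.6568 + 0.0*(-0.6568 + 0.6568) = -0.6568
  grad(y) = 4.8048, v = y - alpha*grad = -0.8797
  prox(v) = soft_thresh(-0.8797, 0.1197) = -0.76
Iteration 2: beta = 0.3333, y = -0.76 + 0.3333*(-0.76 + 0.6568) = -0.7944
  grad(y) = 2.8778, v = y - alpha*grad = -0.928
  prox(v) = soft_thresh(-0.928, 0.1197) = -0.8083
Iteration 3: beta = 0.5, y = -0.8083 + 0.5*(-0.8083 + 0.76) = -0.8324
  grad(y) = 2.3468, v = y - alpha*grad = -0.9413
  prox(v) = soft_thresh(-0.9413, 0.1197) = -0.8216
f(x_3) = 7*(-0.8216)^2 + 14*(-0.8216) + 2.58*|-0.8216| = -4.6575


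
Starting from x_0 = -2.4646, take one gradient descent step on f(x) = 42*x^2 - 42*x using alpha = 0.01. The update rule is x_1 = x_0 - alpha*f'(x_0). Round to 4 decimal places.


We compute the gradient at x_0 and apply the update.
f'(x) = 84*x - 42
f'(-2.4646) = 84*-2.4646 - 42 = -249.0264
x_1 = -2.4646 - 0.01*-249.0264 = 0.0257


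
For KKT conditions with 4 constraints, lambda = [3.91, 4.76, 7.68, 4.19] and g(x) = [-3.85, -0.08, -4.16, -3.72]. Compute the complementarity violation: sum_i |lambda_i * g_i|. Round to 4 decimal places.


KKT complementary slackness check:
lambda_1 * g_1 = 3.91 * -3.85 = -15.0535
lambda_2 * g_2 = 4.76 * -0.08 = -0.3808
lambda_3 * g_3 = 7.68 * -4.16 = -31.9488
lambda_4 * g_4 = 4.19 * -3.72 = -15.5868
Total violation = 15.0535 + 0.3808 + 31.9488 + 15.5868 = 62.9699


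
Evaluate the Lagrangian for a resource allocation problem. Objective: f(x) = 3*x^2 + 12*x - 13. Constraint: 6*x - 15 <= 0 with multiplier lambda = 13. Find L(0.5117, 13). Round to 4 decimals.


Step 1: Evaluate f(x).
f(0.5117) = 3*0.5117^2 + 12*0.5117 - 13 = -6.0741
Step 2: Evaluate g(x).
g(0.5117) = 6*0.5117 - 15 = -11.9298
Step 3: Compute Lagrangian.
L = -6.0741 + 13*-11.9298 = -161.1615


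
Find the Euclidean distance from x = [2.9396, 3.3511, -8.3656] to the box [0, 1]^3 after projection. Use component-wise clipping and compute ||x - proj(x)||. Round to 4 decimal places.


Project each component onto [0, 1].
clip(2.9396) = 1.0, clip(3.3511) = 1.0, clip(-8.3656) = 0.0
Projection = [1.0, 1.0, 0.0]
Squared diffs: [3.762, 5.5277, 69.9833]
Distance = sqrt(79.273) = 8.9035


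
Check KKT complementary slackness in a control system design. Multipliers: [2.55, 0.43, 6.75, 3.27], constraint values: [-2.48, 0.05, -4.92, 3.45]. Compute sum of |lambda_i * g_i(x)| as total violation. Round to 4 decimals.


KKT complementary slackness check:
lambda_1 * g_1 = 2.55 * -2.48 = -6.324
lambda_2 * g_2 = 0.43 * 0.05 = 0.0215
lambda_3 * g_3 = 6.75 * -4.92 = -33.21
lambda_4 * g_4 = 3.27 * 3.45 = 11.2815
Total violation = 6.324 + 0.0215 + 33.21 + 11.2815 = 50.837


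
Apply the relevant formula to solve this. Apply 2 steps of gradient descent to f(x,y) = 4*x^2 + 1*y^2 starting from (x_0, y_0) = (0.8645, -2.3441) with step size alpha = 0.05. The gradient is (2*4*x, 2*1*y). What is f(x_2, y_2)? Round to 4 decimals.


Gradient descent on f(x,y) = 4*x^2 + 1*y^2.
Starting point: (0.8645, -2.3441), alpha = 0.05
Step 1: grad_x = 2*4*0.8645 = 6.916, grad_y = 2*1*-2.3441 = -4.6882
  x_1 = 0.8645 - 0.05*6.916 = 0.5187
  y_1 = -2.3441 - 0.05*-4.6882 = -2.1097
Step 2: grad_x = 2*4*0.5187 = 4.1496, grad_y = 2*1*-2.1097 = -4.2194
  x_2 = 0.5187 - 0.05*4.1496 = 0.3112
  y_2 = -2.1097 - 0.05*-4.2194 = -1.8987
f(0.3112, -1.8987) = 4*0.3112^2 + 1*(-1.8987)^2 = 3.9926


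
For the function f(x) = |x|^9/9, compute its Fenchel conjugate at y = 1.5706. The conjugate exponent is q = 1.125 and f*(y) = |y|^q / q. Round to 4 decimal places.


The conjugate exponent q satisfies 1/p + 1/q = 1.
p = 9, so q = 9/(9 - 1) = 1.125
|y|^q = 1.5706^1.125 = 1.6618
f*(1.5706) = 1.6618 / 1.125 = 1.4771


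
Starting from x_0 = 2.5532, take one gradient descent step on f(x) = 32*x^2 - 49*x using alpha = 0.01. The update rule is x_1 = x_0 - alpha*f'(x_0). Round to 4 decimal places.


We compute the gradient at x_0 and apply the update.
f'(x) = 64*x - 49
f'(2.5532) = 64*2.5532 - 49 = 114.4048
x_1 = 2.5532 - 0.01*114.4048 = 1.4092


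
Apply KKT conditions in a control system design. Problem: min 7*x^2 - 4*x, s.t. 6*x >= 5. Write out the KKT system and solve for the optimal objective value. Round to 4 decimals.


Step 1: Try lambda = 0 (constraint inactive).
x_unc = 4/(2*7) = 0.2857
Check: 6*0.2857 = 1.7142 < 5 -- violated!
Step 2: Constraint must be active: 6*x = 5
x* = 5/6 = 0.8333 (rounded; the exact value 5/6 is used below)
lambda = (2*7*(5/6) - 4)/6 = 1.2778
Step 3: Compute optimal value.
f(x*) = 7*(5/6)^2 - 4*(5/6) = 1.5278


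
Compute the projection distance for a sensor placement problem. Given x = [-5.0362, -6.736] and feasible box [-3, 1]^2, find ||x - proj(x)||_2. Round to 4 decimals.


Project each component onto [-3, 1].
clip(-5.0362) = -3.0, clip(-6.736) = -3.0
Projection = [-3.0, -3.0]
Squared diffs: [4.1461, 13.9577]
Distance = sqrt(18.1038) = 4.2549


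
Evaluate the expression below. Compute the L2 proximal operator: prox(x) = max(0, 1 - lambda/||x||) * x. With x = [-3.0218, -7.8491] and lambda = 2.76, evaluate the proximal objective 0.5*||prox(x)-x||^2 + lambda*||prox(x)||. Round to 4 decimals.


Step 1: Compute ||x||.
||x|| = 8.4107
Step 2: Compute scaling factor.
scale = max(0, 1 - 2.76/8.4107) = 0.6718
Step 3: prox(x) = [-2.0302, -5.2734]
||prox(x)|| = 5.6507
Step 4: Proximal objective.
0.5*||prox-x||^2 = 3.8088
lambda*||prox|| = 15.5959
Total = 19.4047


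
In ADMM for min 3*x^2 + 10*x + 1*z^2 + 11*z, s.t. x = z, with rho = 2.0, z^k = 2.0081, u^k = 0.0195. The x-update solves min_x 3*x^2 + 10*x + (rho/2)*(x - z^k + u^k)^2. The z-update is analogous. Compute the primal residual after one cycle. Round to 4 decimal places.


ADMM iteration with rho = 2.0, z^k = 2.0081, u^k = 0.0195
Step 1: x-update.
Minimize 3*x^2 + 10*x + (2.0/2)*(x - 2.0081 + 0.0195)^2
FOC: (2*3 + 2.0)*x = -10 + 2.0*(2.0081 - 0.0195)
x^{k+1} = -0.7529
Step 2: z-update.
Minimize 1*z^2 + 11*z + (2.0/2)*(-0.7529 - z + 0.0195)^2
FOC: (2*1 + 2.0)*z = -11 + 2.0*(-0.7529 + 0.0195)
z^{k+1} = -3.1167
Step 3: u-update.
u^{k+1} = 0.0195 - 0.7529 + 3.1167 = 2.3833
Step 4: Primal residual = |-0.7529 + 3.1167| = 2.3638


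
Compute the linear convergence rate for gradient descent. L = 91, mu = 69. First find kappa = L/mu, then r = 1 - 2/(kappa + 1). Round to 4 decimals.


Step 1: Compute the condition number.
kappa = L/mu = 91/69 = 1.3188
Step 2: Compute the convergence rate.
r = 1 - 2/(kappa + 1) = 1 - 2*mu/(L + mu) = (L - mu)/(L + mu) = 22/160 = 0.1375


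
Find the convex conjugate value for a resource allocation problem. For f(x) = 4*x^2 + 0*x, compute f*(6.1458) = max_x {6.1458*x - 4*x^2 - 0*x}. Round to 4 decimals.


f*(y) = sup_x {y*x - a*x^2 - b*x} = sup_x {(y-b)*x - a*x^2}
FOC: (y - b) - 2a*x = 0 => x* = (y - b)/(2a)
x* = (6.1458 - 0)/(2*4) = 0.7682
f*(6.1458) = (y-b)^2/(4a) = (6.1458 - 0)^2/(4*4)
= 37.7709/16 = 2.3607


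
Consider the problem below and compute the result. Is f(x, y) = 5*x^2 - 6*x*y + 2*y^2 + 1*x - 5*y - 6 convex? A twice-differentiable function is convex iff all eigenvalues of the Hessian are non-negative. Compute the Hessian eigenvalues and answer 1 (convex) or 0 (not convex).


The Hessian of f(x,y) = 5*x^2 - 6*x*y + 2*y^2 + 1*x - 5*y - 6 is:
H = [[10, -6], [-6, 4]]
Trace = 10 + 4 = 14
Determinant = 10*4 - (-6)^2 = 4
Discriminant = (14)^2 - 4*4 = 180.0
Eigenvalues: lambda_1 = 0.2918, lambda_2 = 13.7082
The function is convex.

1


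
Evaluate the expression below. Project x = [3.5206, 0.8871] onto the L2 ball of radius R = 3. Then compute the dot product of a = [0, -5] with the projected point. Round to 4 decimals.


Step 1: Compute ||x|| (intermediates to 6 decimals).
||x|| = sqrt(3.5206^2 + 0.8871^2) = 3.630643
Step 2: Project.
Since ||x|| > R, scale = R/||x|| = 3/3.630643 = 0.8263, proj(x) = scale * x
proj(x) = [2.909072, 0.733011]
Step 3: Dot product.
a^T * proj(x) = 0*2.909072 - 5*0.733011 = -3.6651


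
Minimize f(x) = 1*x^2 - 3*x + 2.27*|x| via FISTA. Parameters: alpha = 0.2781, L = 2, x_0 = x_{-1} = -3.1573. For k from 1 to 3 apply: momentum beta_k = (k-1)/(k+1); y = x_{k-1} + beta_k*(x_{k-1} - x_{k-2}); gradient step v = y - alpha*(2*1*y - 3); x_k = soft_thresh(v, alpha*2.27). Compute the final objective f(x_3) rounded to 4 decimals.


FISTA on f(x) = 1*x^2 - 3*x + 2.27*|x|
L = 2, alpha = 0.2781
Iteration 1: beta = 0.0, y = -3.1573 + 0.0*(-3.1573 + 3.1573) = -3.1573
  grad(y) = -9.3146, v = y - alpha*grad = -0.5669
  prox(v) = soft_thresh(-0.5669, 0.6313) = 0.0
Iteration 2: beta = 0.3333, y = 0.0 + 0.3333*(0.0 + 3.1573) = 1.0524
  grad(y) = -0.8951, v = y - alpha*grad = 1.3014
  prox(v) = soft_thresh(1.3014, 0.6313) = 0.6701
Iteration 3: beta = 0.5, y = 0.6701 + 0.5*(0.6701 - 0.0) = 1.0051
  grad(y) = -0.9898, v = y - alpha*grad = 1.2804
  prox(v) = soft_thresh(1.2804, 0.6313) = 0.6491
f(x_3) = 1*0.6491^2 - 3*0.6491 + 2.27*|0.6491| = -0.0525


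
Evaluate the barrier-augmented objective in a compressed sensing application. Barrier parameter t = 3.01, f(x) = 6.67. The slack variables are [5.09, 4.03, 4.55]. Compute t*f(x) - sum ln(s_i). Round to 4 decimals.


Step 1: Compute log-barrier.
ln values: [1.6273, 1.3938, 1.5151]
phi = -(1.6273 + 1.3938 + 1.5151) = -4.5362
Step 2: Compute augmented objective.
t*f(x) = 3.01*6.67 = 20.0767
Total = 20.0767 - 4.5362 = 15.5405


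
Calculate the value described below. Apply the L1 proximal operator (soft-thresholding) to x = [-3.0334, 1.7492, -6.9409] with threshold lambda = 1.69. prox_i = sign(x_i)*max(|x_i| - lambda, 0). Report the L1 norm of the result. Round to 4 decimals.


Soft-thresholding with lambda = 1.69:
prox(-3.0334) = sign(-3.0334)*max(|-3.0334| - 1.69, 0) = -1.3434
prox(1.7492) = sign(1.7492)*max(|1.7492| - 1.69, 0) = 0.0592
prox(-6.9409) = sign(-6.9409)*max(|-6.9409| - 1.69, 0) = -5.2509
prox(x) = [-1.3434, 0.0592, -5.2509]
||prox(x)||_1 = 1.3434 + 0.0592 + 5.2509 = 6.6535


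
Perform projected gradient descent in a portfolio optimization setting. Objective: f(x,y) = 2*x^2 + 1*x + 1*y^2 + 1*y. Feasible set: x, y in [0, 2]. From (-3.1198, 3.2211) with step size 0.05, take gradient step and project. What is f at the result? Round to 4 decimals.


Step 1: Compute gradient at (-3.1198, 3.2211).
grad_x = 2*2*-3.1198 + 1 = -11.4792
grad_y = 2*1*3.2211 + 1 = 7.4422
Step 2: Gradient step.
x_raw = -3.1198 - 0.05*-11.4792 = -2.5458
y_raw = 3.2211 - 0.05*7.4422 = 2.849
Step 3: Project onto [0, 2].
x_proj = clip(-2.5458) = 0.0
y_proj = clip(2.849) = 2.0
Step 4: Evaluate f.
f(0.0, 2.0) = 6.0


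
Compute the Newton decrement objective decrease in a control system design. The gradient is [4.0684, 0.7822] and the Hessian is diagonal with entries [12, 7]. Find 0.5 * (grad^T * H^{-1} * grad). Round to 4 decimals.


Step 1: H is diagonal, so H^(-1) * g = [0.339, 0.1117].
Step 2: g^T H^(-1) g = sum_i g_i^2 / H_ii
  = (4.0684)^2/12 + (0.7822)^2/7
  = 1.3793 + 0.0874 = 1.4667
Step 3: Objective decrease = 0.5 * g^T H^(-1) g = 0.7334


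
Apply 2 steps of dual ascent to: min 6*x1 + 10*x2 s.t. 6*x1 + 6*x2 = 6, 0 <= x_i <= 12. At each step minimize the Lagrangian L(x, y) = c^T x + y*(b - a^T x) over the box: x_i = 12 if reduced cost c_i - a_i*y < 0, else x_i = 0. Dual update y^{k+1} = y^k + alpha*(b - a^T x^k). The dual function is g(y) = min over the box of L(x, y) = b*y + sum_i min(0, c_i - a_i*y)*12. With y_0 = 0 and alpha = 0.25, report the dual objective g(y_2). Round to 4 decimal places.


Dual ascent for LP: min 6*x1 + 10*x2, 6*x1 + 6*x2 = 6, 0 <= x_i <= 12
Step 1: y^k = 0.0, reduced costs: (6.0, 10.0)
  x^k = (0.0, 0.0), subgradient = b - a^T x = 6.0
  y^{k+1} = 0.0 + 0.25*6.0 = 1.5
Step 2: y^k = 1.5, reduced costs: (-3.0, 1.0)
  x^k = (12.0, 0.0), subgradient = b - a^T x = -66.0
  y^{k+1} = 1.5 + 0.25*-66.0 = -15.0
Dual objective at y_2 = -15.0: reduced costs (96.0, 100.0), box minimizer x = (0.0, 0.0)
g(y_2) = b*y + (c1 - a1*y)*x1 + (c2 - a2*y)*x2 = 6*(-15.0) + 96.0*0.0 + 100.0*0.0 = -90.0 + 0.0 + 0.0 = -90.0


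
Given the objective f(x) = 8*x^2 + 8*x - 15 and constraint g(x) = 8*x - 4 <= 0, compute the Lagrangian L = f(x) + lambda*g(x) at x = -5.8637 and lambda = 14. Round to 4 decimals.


Step 1: Evaluate f(x).
f(-5.8637) = 8*(-5.8637)^2 + 8*(-5.8637) - 15 = 213.1542
Step 2: Evaluate g(x).
g(-5.8637) = 8*-5.8637 - 4 = -50.9096
Step 3: Compute Lagrangian.
L = 213.1542 + 14*-50.9096 = -499.5802


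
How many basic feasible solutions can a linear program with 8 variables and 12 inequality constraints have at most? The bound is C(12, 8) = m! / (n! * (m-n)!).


Each vertex corresponds to some choice of n active constraints out of m, so the number of vertices is at most C(m, n) = m! / (n!(m-n)!).
m = 12, n = 8
Numerator: 12 * 11 * 10 * 9 * 8 * 7 * 6 * 5
Denominator: 8! = 40320
C(12, 8) = 495


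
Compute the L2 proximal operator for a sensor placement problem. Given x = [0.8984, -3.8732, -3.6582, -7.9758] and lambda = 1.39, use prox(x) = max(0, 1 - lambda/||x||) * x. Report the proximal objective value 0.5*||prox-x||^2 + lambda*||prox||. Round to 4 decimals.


Step 1: Compute ||x||.
||x|| = 9.6335
Step 2: Compute scaling factor.
scale = max(0, 1 - 1.39/9.6335) = 0.8557
Step 3: prox(x) = [0.7688, -3.3143, -3.1304, -6.825]
||prox(x)|| = 8.2435
Step 4: Proximal objective.
0.5*||prox-x||^2 = 0.9661
lambda*||prox|| = 11.4585
Total = 12.4245


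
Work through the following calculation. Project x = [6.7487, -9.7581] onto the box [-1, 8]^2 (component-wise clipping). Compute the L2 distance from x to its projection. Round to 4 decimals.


Project each component onto [-1, 8].
clip(6.7487) = 6.7487, clip(-9.7581) = -1.0
Projection = [6.7487, -1.0]
Squared diffs: [0.0, 76.7043]
Distance = sqrt(76.7043) = 8.7581


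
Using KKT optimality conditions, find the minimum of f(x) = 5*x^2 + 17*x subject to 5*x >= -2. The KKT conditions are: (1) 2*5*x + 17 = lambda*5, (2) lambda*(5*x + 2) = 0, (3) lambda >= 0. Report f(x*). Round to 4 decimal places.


Step 1: Try lambda = 0 (constraint inactive).
x_unc = -17/(2*5) = -1.7
Check: 5*-1.7 = -8.5 < -2 -- violated!
Step 2: Constraint must be active: 5*x = -2
x* = -2/5 = -0.4
lambda = (2*5*(-0.4) + 17)/5 = 2.6
Step 3: Compute optimal value.
f(x*) = 5*(-0.4)^2 + 17*(-0.4) = -6.0


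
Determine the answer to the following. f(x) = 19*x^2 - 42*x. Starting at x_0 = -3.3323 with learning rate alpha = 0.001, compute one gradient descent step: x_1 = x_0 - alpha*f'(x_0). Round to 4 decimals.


We compute the gradient at x_0 and apply the update.
f'(x) = 38*x - 42
f'(-3.3323) = 38*-3.3323 - 42 = -168.6274
x_1 = -3.3323 - 0.001*-168.6274 = -3.1637


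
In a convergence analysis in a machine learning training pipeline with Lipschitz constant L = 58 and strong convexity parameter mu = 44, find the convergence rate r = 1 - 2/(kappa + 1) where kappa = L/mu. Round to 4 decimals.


Step 1: Compute the condition number.
kappa = L/mu = 58/44 = 1.3182
Step 2: Compute the convergence rate.
r = 1 - 2/(kappa + 1) = 1 - 2*mu/(L + mu) = (L - mu)/(L + mu) = 14/102 = 0.1373


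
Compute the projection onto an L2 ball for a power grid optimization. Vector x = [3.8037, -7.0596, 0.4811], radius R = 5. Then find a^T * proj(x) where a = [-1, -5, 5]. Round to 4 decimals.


Step 1: Compute ||x|| (intermediates to 6 decimals).
||x|| = sqrt(3.8037^2 + (-7.0596)^2 + 0.4811^2) = 8.033526
Step 2: Project.
Since ||x|| > R, scale = R/||x|| = 5/8.033526 = 0.622392, proj(x) = scale * x
proj(x) = [2.367392, -4.393839, 0.299433]
Step 3: Dot product.
a^T * proj(x) = -1*2.367392 - 5*(-4.393839) + 5*0.299433 = 21.099


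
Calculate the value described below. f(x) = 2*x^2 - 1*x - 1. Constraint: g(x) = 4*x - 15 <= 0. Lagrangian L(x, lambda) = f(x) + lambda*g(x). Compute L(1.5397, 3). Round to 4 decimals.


Step 1: Evaluate f(x).
f(1.5397) = 2*1.5397^2 - 1*1.5397 - 1 = 2.2017
Step 2: Evaluate g(x).
g(1.5397) = 4*1.5397 - 15 = -8.8412
Step 3: Compute Lagrangian.
L = 2.2017 + 3*-8.8412 = -24.3219


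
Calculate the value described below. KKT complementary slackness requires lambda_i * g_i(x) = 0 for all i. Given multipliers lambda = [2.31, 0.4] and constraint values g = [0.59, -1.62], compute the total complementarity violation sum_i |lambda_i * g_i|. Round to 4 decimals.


KKT complementary slackness check:
lambda_1 * g_1 = 2.31 * 0.59 = 1.3629
lambda_2 * g_2 = 0.4 * -1.62 = -0.648
Total violation = 1.3629 + 0.648 = 2.0109


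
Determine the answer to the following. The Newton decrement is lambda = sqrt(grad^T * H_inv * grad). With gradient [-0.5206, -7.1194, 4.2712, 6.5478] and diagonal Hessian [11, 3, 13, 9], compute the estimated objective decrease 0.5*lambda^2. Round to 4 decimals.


Step 1: H is diagonal, so H^(-1) * g = [-0.0473, -2.3731, 0.3286, 0.7275].
Step 2: g^T H^(-1) g = sum_i g_i^2 / H_ii
  = (-0.5206)^2/11 + (-7.1194)^2/3 + (4.2712)^2/13 + (6.5478)^2/9
  = 0.0246 + 16.8953 + 1.4033 + 4.7637 = 23.087
Step 3: Objective decrease = 0.5 * g^T H^(-1) g = 11.5435


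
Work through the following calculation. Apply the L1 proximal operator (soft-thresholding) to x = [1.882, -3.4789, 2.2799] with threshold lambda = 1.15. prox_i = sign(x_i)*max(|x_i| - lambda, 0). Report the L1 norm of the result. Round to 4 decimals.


Soft-thresholding with lambda = 1.15:
prox(1.882) = sign(1.882)*max(|1.882| - 1.15, 0) = 0.732
prox(-3.4789) = sign(-3.4789)*max(|-3.4789| - 1.15, 0) = -2.3289
prox(2.2799) = sign(2.2799)*max(|2.2799| - 1.15, 0) = 1.1299
prox(x) = [0.732, -2.3289, 1.1299]
||prox(x)||_1 = 0.732 + 2.3289 + 1.1299 = 4.1908


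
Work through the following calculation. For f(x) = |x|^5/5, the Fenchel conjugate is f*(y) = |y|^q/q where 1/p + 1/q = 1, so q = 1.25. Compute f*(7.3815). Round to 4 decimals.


The conjugate exponent q satisfies 1/p + 1/q = 1.
p = 5, so q = 5/(5 - 1) = 1.25
|y|^q = 7.3815^1.25 = 12.1669
f*(7.3815) = 12.1669 / 1.25 = 9.7335


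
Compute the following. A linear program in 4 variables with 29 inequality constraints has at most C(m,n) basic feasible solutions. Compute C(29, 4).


Each vertex corresponds to some choice of n active constraints out of m, so the number of vertices is at most C(m, n) = m! / (n!(m-n)!).
m = 29, n = 4
Numerator: 29 * 28 * 27 * 26
Denominator: 4! = 24
C(29, 4) = 23751


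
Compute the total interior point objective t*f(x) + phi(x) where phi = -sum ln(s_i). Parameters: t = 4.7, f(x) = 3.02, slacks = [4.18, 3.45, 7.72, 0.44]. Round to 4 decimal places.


Step 1: Compute log-barrier.
ln values: [1.4303, 1.2384, 2.0438, -0.821]
phi = -(1.4303 + 1.2384 + 2.0438 - 0.821) = -3.8915
Step 2: Compute augmented objective.
t*f(x) = 4.7*3.02 = 14.194
Total = 14.194 - 3.8915 = 10.3025


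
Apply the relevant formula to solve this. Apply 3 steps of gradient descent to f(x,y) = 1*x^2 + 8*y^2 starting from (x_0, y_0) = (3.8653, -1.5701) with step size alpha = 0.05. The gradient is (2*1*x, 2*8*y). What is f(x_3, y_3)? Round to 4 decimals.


Gradient descent on f(x,y) = 1*x^2 + 8*y^2.
Starting point: (3.8653, -1.5701), alpha = 0.05
Step 1: grad_x = 2*1*3.8653 = 7.7306, grad_y = 2*8*-1.5701 = -25.1216
  x_1 = 3.8653 - 0.05*7.7306 = 3.4788
  y_1 = -1.5701 - 0.05*-25.1216 = -0.314
Step 2: grad_x = 2*1*3.4788 = 6.9575, grad_y = 2*8*-0.314 = -5.0243
  x_2 = 3.4788 - 0.05*6.9575 = 3.1309
  y_2 = -0.314 - 0.05*-5.0243 = -0.0628
Step 3: grad_x = 2*1*3.1309 = 6.2618, grad_y = 2*8*-0.0628 = -1.0049
  x_3 = 3.1309 - 0.05*6.2618 = 2.8178
  y_3 = -0.0628 - 0.05*-1.0049 = -0.0126
f(2.8178, -0.0126) = 1*2.8178^2 + 8*(-0.0126)^2 = 7.9413


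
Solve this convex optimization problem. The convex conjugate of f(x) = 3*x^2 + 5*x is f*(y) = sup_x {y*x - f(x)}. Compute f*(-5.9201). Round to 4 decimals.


f*(y) = sup_x {y*x - a*x^2 - b*x} = sup_x {(y-b)*x - a*x^2}
FOC: (y - b) - 2a*x = 0 => x* = (y - b)/(2a)
x* = (-5.9201 - 5)/(2*3) = -1.82
f*(-5.9201) = (y-b)^2/(4a) = (-5.9201 - 5)^2/(4*3)
= 119.2486/12 = 9.9374


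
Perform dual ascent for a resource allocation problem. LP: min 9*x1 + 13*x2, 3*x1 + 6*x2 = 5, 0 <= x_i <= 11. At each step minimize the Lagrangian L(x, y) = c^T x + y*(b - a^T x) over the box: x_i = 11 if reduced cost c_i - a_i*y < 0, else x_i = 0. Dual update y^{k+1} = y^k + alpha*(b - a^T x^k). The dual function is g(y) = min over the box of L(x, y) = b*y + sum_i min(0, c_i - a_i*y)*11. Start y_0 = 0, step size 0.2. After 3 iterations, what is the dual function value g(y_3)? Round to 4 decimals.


Dual ascent for LP: min 9*x1 + 13*x2, 3*x1 + 6*x2 = 5, 0 <= x_i <= 11
Step 1: y^k = 0.0, reduced costs: (9.0, 13.0)
  x^k = (0.0, 0.0), subgradient = b - a^T x = 5.0
  y^{k+1} = 0.0 + 0.2*5.0 = 1.0
Step 2: y^k = 1.0, reduced costs: (6.0, 7.0)
  x^k = (0.0, 0.0), subgradient = b - a^T x = 5.0
  y^{k+1} = 1.0 + 0.2*5.0 = 2.0
Step 3: y^k = 2.0, reduced costs: (3.0, 1.0)
  x^k = (0.0, 0.0), subgradient = b - a^T x = 5.0
  y^{k+1} = 2.0 + 0.2*5.0 = 3.0
Dual objective at y_3 = 3.0: reduced costs (0.0, -5.0), box minimizer x = (0.0, 11.0)
g(y_3) = b*y + (c1 - a1*y)*x1 + (c2 - a2*y)*x2 = 5*3.0 + 0.0*0.0 + (-5.0)*11.0 = 15.0 + 0.0 - 55.0 = -40.0


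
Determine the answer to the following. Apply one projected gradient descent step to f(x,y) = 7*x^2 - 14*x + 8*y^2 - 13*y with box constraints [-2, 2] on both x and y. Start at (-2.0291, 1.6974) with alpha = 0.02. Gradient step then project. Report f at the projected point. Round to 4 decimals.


Step 1: Compute gradient at (-2.0291, 1.6974).
grad_x = 2*7*-2.0291 - 14 = -42.4074
grad_y = 2*8*1.6974 - 13 = 14.1584
Step 2: Gradient step.
x_raw = -2.0291 - 0.02*-42.4074 = -1.181
y_raw = 1.6974 - 0.02*14.1584 = 1.4142
Step 3: Project onto [-2, 2].
x_proj = clip(-1.181) = -1.181
y_proj = clip(1.4142) = 1.4142
Step 4: Evaluate f.
f(-1.181, 1.4142) = 23.9113


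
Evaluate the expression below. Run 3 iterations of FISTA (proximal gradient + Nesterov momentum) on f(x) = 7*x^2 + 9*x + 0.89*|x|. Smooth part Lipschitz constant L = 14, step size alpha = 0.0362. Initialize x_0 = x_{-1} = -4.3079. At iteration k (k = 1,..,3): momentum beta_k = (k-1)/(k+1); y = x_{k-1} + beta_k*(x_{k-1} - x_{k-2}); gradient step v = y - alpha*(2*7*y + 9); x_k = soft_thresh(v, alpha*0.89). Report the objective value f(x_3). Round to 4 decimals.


FISTA on f(x) = 7*x^2 + 9*x + 0.89*|x|
L = 14, alpha = 0.0362
Iteration 1: beta = 0.0, y = -4.3079 + 0.0*(-4.3079 + 4.3079) = -4.3079
  grad(y) = -51.3106, v = y - alpha*grad = -2.4505
  prox(v) = soft_thresh(-2.4505, 0.0322) = -2.4182
Iteration 2: beta = 0.3333, y = -2.4182 + 0.3333*(-2.4182 + 4.3079) = -1.7884
  grad(y) = -16.0369, v = y - alpha*grad = -1.2078
  prox(v) = soft_thresh(-1.2078, 0.0322) = -1.1756
Iteration 3: beta = 0.5, y = -1.1756 + 0.5*(-1.1756 + 2.4182) = -0.5543
  grad(y) = 1.2401, v = y - alpha*grad = -0.5992
  prox(v) = soft_thresh(-0.5992, 0.0322) = -0.567
f(x_3) = 7*(-0.567)^2 + 9*(-0.567) + 0.89*|-0.567| = -2.3479


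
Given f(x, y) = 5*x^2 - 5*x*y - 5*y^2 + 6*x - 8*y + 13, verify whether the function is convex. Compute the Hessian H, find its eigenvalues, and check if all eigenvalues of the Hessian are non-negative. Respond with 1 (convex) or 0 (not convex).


The Hessian of f(x,y) = 5*x^2 - 5*x*y - 5*y^2 + 6*x - 8*y + 13 is:
H = [[10, -5], [-5, -10]]
Trace = 10 - 10 = 0
Determinant = 10*-10 - (-5)^2 = -125
Discriminant = (0)^2 - 4*-125 = 500.0
Eigenvalues: lambda_1 = -11.1803, lambda_2 = 11.1803
The function is not convex.

0


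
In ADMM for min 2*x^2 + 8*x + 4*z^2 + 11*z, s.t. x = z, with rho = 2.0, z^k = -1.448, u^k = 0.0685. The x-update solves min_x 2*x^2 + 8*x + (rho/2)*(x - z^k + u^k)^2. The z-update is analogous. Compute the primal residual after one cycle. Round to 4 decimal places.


ADMM iteration with rho = 2.0, z^k = -1.448, u^k = 0.0685
Step 1: x-update.
Minimize 2*x^2 + 8*x + (2.0/2)*(x + 1.448 + 0.0685)^2
FOC: (2*2 + 2.0)*x = -8 + 2.0*(-1.448 - 0.0685)
x^{k+1} = -1.8388
Step 2: z-update.
Minimize 4*z^2 + 11*z + (2.0/2)*(-1.8388 - z + 0.0685)^2
FOC: (2*4 + 2.0)*z = -11 + 2.0*(-1.8388 + 0.0685)
z^{k+1} = -1.4541
Step 3: u-update.
u^{k+1} = 0.0685 - 1.8388 + 1.4541 = -0.3163
Step 4: Primal residual = |-1.8388 + 1.4541| = 0.3848


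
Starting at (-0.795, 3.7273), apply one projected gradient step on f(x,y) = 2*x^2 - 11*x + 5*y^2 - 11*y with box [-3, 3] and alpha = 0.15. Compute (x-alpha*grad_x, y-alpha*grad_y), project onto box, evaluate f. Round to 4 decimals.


Step 1: Compute gradient at (-0.795, 3.7273).
grad_x = 2*2*-0.795 - 11 = -14.18
grad_y = 2*5*3.7273 - 11 = 26.273
Step 2: Gradient step.
x_raw = -0.795 - 0.15*-14.18 = 1.332
y_raw = 3.7273 - 0.15*26.273 = -0.2137
Step 3: Project onto [-3, 3].
x_proj = clip(1.332) = 1.332
y_proj = clip(-0.2137) = -0.2137
Step 4: Evaluate f.
f(1.332, -0.2137) = -8.5252


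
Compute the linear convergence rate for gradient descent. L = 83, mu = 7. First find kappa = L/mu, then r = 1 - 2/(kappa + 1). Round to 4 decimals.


Step 1: Compute the condition number.
kappa = L/mu = 83/7 = 11.8571
Step 2: Compute the convergence rate.
r = 1 - 2/(kappa + 1) = 1 - 2*mu/(L + mu) = (L - mu)/(L + mu) = 76/90 = 0.8444


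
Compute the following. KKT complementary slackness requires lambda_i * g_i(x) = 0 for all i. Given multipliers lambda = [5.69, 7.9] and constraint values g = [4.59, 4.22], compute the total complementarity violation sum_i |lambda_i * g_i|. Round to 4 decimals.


KKT complementary slackness check:
lambda_1 * g_1 = 5.69 * 4.59 = 26.1171
lambda_2 * g_2 = 7.9 * 4.22 = 33.338
Total violation = 26.1171 + 33.338 = 59.4551


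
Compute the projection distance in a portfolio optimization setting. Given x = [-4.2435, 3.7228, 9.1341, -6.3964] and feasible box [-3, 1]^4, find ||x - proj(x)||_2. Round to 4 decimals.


Project each component onto [-3, 1].
clip(-4.2435) = -3.0, clip(3.7228) = 1.0, clip(9.1341) = 1.0, clip(-6.3964) = -3.0
Projection = [-3.0, 1.0, 1.0, -3.0]
Squared diffs: [1.5463, 7.4136, 66.1636, 11.5355]
Distance = sqrt(86.659) = 9.3091


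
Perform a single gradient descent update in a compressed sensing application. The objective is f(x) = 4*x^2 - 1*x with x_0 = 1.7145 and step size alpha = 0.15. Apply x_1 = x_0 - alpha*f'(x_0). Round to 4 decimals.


We compute the gradient at x_0 and apply the update.
f'(x) = 8*x - 1
f'(1.7145) = 8*1.7145 - 1 = 12.716
x_1 = 1.7145 - 0.15*12.716 = -0.1929


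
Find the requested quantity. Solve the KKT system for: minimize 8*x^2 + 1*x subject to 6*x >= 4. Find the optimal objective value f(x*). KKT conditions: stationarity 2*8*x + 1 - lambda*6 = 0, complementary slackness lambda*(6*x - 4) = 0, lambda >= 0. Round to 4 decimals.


Step 1: Try lambda = 0 (constraint inactive).
x_unc = -1/(2*8) = -0.0625
Check: 6*-0.0625 = -0.375 < 4 -- violated!
Step 2: Constraint must be active: 6*x = 4
x* = 4/6 = 2/3 = 0.6667 (rounded; the exact value 2/3 is used below)
lambda = (2*8*(2/3) + 1)/6 = 1.9444
Step 3: Compute optimal value.
f(x*) = 8*(2/3)^2 + 1*(2/3) = 4.2222


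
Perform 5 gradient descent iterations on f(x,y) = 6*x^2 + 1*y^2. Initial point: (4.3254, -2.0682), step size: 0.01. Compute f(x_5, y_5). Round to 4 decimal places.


Gradient descent on f(x,y) = 6*x^2 + 1*y^2.
Starting point: (4.3254, -2.0682), alpha = 0.01
Step 1: grad_x = 2*6*4.3254 = 51.9048, grad_y = 2*1*-2.0682 = -4.1364
  x_1 = 4.3254 - 0.01*51.9048 = 3.8064
  y_1 = -2.0682 - 0.01*-4.1364 = -2.0268
Step 2: grad_x = 2*6*3.8064 = 45.6762, grad_y = 2*1*-2.0268 = -4.0537
  x_2 = 3.8064 - 0.01*45.6762 = 3.3496
  y_2 = -2.0268 - 0.01*-4.0537 = -1.9863
Step 3: grad_x = 2*6*3.3496 = 40.1951, grad_y = 2*1*-1.9863 = -3.9726
  x_3 = 3.3496 - 0.01*40.1951 = 2.9476
  y_3 = -1.9863 - 0.01*-3.9726 = -1.9466
Step 4: grad_x = 2*6*2.9476 = 35.3717, grad_y = 2*1*-1.9466 = -3.8931
  x_4 = 2.9476 - 0.01*35.3717 = 2.5939
  y_4 = -1.9466 - 0.01*-3.8931 = -1.9076
Step 5: grad_x = 2*6*2.5939 = 31.1271, grad_y = 2*1*-1.9076 = -3.8153
  x_5 = 2.5939 - 0.01*31.1271 = 2.2827
  y_5 = -1.9076 - 0.01*-3.8153 = -1.8695
f(2.2827, -1.8695) = 6*2.2827^2 + 1*(-1.8695)^2 = 34.758


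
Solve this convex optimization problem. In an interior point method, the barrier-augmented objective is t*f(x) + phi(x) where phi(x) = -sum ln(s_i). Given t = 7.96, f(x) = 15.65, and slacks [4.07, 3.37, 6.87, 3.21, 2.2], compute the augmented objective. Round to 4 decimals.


Step 1: Compute log-barrier.
ln values: [1.4036, 1.2149, 1.9272, 1.1663, 0.7885]
phi = -(1.4036 + 1.2149 + 1.9272 + 1.1663 + 0.7885) = -6.5004
Step 2: Compute augmented objective.
t*f(x) = 7.96*15.65 = 124.574
Total = 124.574 - 6.5004 = 118.0736


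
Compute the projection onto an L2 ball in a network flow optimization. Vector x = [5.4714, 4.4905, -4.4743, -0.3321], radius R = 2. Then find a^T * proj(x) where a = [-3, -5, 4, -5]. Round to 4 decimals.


Step 1: Compute ||x|| (intermediates to 6 decimals).
||x|| = sqrt(5.4714^2 + 4.4905^2 + (-4.4743)^2 + (-0.3321)^2) = 8.380362
Step 2: Project.
Since ||x|| > R, scale = R/||x|| = 2/8.380362 = 0.238653, proj(x) = scale * x
proj(x) = [1.305766, 1.071671, -1.067805, -0.079257]
Step 3: Dot product.
a^T * proj(x) = -3*1.305766 - 5*1.071671 + 4*(-1.067805) - 5*(-0.079257) = -13.1506
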